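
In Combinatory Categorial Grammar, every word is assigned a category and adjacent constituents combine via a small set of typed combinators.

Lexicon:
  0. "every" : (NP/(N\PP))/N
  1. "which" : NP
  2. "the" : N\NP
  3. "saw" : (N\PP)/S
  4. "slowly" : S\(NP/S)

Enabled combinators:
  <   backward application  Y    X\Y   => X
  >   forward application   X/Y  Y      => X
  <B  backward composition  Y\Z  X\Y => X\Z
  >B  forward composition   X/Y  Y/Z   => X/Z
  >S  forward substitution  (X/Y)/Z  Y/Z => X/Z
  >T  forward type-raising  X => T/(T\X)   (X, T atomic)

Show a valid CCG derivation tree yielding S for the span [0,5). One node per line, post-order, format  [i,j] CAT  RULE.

[0,1] (NP/(N\PP))/N  lex  "every"
[1,2] NP  lex  "which"
[2,3] N\NP  lex  "the"
[1,3] N  <  k=2
[0,3] NP/(N\PP)  >  k=1
[3,4] (N\PP)/S  lex  "saw"
[0,4] NP/S  >B  k=3
[4,5] S\(NP/S)  lex  "slowly"
[0,5] S  <  k=4

[0,5] S   <
  [0,4] NP/S   >B
    [0,3] NP/(N\PP)   >
      [0,1] "every" : (NP/(N\PP))/N
      [1,3] N   <
        [1,2] "which" : NP
        [2,3] "the" : N\NP
    [3,4] "saw" : (N\PP)/S
  [4,5] "slowly" : S\(NP/S)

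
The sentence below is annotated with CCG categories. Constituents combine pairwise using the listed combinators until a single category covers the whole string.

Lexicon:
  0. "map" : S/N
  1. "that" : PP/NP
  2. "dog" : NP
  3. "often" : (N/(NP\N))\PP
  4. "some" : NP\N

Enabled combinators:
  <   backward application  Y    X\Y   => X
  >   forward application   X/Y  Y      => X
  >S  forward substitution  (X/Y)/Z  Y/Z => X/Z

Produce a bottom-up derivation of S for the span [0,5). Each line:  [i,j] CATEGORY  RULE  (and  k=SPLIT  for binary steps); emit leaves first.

[0,1] S/N  lex  "map"
[1,2] PP/NP  lex  "that"
[2,3] NP  lex  "dog"
[1,3] PP  >  k=2
[3,4] (N/(NP\N))\PP  lex  "often"
[1,4] N/(NP\N)  <  k=3
[4,5] NP\N  lex  "some"
[1,5] N  >  k=4
[0,5] S  >  k=1

[0,5] S   >
  [0,1] "map" : S/N
  [1,5] N   >
    [1,4] N/(NP\N)   <
      [1,3] PP   >
        [1,2] "that" : PP/NP
        [2,3] "dog" : NP
      [3,4] "often" : (N/(NP\N))\PP
    [4,5] "some" : NP\N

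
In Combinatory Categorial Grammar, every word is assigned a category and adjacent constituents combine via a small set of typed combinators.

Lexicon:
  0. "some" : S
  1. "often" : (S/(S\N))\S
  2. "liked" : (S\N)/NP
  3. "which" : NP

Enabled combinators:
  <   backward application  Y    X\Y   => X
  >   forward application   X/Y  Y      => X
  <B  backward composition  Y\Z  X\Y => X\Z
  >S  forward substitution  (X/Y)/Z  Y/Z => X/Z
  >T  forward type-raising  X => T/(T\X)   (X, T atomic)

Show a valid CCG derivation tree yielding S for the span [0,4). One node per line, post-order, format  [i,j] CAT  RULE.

[0,4] S   >
  [0,2] S/(S\N)   <
    [0,1] "some" : S
    [1,2] "often" : (S/(S\N))\S
  [2,4] S\N   >
    [2,3] "liked" : (S\N)/NP
    [3,4] "which" : NP

[0,1] S  lex  "some"
[1,2] (S/(S\N))\S  lex  "often"
[0,2] S/(S\N)  <  k=1
[2,3] (S\N)/NP  lex  "liked"
[3,4] NP  lex  "which"
[2,4] S\N  >  k=3
[0,4] S  >  k=2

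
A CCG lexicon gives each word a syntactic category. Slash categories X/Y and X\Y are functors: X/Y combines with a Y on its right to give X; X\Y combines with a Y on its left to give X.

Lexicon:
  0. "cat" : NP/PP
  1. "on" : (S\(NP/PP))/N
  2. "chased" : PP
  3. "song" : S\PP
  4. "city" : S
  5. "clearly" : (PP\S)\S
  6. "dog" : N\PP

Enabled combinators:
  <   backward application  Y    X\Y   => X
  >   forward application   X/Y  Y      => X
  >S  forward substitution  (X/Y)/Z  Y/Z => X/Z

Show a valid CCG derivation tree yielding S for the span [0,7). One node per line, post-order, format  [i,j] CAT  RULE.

[0,7] S   <
  [0,1] "cat" : NP/PP
  [1,7] S\(NP/PP)   >
    [1,2] "on" : (S\(NP/PP))/N
    [2,7] N   <
      [2,6] PP   <
        [2,4] S   <
          [2,3] "chased" : PP
          [3,4] "song" : S\PP
        [4,6] PP\S   <
          [4,5] "city" : S
          [5,6] "clearly" : (PP\S)\S
      [6,7] "dog" : N\PP

[0,1] NP/PP  lex  "cat"
[1,2] (S\(NP/PP))/N  lex  "on"
[2,3] PP  lex  "chased"
[3,4] S\PP  lex  "song"
[2,4] S  <  k=3
[4,5] S  lex  "city"
[5,6] (PP\S)\S  lex  "clearly"
[4,6] PP\S  <  k=5
[2,6] PP  <  k=4
[6,7] N\PP  lex  "dog"
[2,7] N  <  k=6
[1,7] S\(NP/PP)  >  k=2
[0,7] S  <  k=1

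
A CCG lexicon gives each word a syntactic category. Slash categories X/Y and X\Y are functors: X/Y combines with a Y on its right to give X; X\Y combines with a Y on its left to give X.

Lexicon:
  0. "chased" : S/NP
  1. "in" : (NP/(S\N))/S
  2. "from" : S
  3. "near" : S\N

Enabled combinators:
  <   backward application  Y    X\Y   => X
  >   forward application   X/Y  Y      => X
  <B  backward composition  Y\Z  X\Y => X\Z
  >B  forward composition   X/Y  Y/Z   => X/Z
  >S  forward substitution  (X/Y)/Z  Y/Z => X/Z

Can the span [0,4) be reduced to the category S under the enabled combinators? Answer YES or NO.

YES

[0,4] S   >
  [0,1] "chased" : S/NP
  [1,4] NP   >
    [1,3] NP/(S\N)   >
      [1,2] "in" : (NP/(S\N))/S
      [2,3] "from" : S
    [3,4] "near" : S\N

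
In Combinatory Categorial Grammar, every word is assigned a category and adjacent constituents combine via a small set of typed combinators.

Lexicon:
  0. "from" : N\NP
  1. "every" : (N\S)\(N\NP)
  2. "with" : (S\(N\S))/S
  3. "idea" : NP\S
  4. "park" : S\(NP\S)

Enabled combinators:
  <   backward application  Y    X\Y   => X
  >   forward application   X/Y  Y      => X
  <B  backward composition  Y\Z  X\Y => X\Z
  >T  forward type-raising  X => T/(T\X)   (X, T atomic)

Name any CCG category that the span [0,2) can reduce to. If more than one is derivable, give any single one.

N\S

[0,5] S   <
  [0,2] N\S   <
    [0,1] "from" : N\NP
    [1,2] "every" : (N\S)\(N\NP)
  [2,5] S\(N\S)   >
    [2,3] "with" : (S\(N\S))/S
    [3,5] S   <
      [3,4] "idea" : NP\S
      [4,5] "park" : S\(NP\S)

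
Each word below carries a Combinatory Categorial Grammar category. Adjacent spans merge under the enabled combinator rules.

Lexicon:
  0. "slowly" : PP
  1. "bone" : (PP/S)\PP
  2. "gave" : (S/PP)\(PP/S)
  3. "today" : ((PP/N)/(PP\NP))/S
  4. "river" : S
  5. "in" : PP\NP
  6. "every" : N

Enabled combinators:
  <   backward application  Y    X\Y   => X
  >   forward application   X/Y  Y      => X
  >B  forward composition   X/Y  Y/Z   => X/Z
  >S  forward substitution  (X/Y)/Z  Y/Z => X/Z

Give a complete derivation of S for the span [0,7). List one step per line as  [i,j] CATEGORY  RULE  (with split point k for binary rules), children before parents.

[0,1] PP  lex  "slowly"
[1,2] (PP/S)\PP  lex  "bone"
[0,2] PP/S  <  k=1
[2,3] (S/PP)\(PP/S)  lex  "gave"
[0,3] S/PP  <  k=2
[3,4] ((PP/N)/(PP\NP))/S  lex  "today"
[4,5] S  lex  "river"
[3,5] (PP/N)/(PP\NP)  >  k=4
[5,6] PP\NP  lex  "in"
[3,6] PP/N  >  k=5
[6,7] N  lex  "every"
[3,7] PP  >  k=6
[0,7] S  >  k=3

[0,7] S   >
  [0,3] S/PP   <
    [0,2] PP/S   <
      [0,1] "slowly" : PP
      [1,2] "bone" : (PP/S)\PP
    [2,3] "gave" : (S/PP)\(PP/S)
  [3,7] PP   >
    [3,6] PP/N   >
      [3,5] (PP/N)/(PP\NP)   >
        [3,4] "today" : ((PP/N)/(PP\NP))/S
        [4,5] "river" : S
      [5,6] "in" : PP\NP
    [6,7] "every" : N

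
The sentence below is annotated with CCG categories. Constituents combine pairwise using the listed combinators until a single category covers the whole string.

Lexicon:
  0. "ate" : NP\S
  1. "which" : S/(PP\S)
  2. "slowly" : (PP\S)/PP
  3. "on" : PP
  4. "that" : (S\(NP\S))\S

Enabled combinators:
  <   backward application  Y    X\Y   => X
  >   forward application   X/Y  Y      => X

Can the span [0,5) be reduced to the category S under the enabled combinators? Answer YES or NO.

[0,5] S   <
  [0,1] "ate" : NP\S
  [1,5] S\(NP\S)   <
    [1,4] S   >
      [1,2] "which" : S/(PP\S)
      [2,4] PP\S   >
        [2,3] "slowly" : (PP\S)/PP
        [3,4] "on" : PP
    [4,5] "that" : (S\(NP\S))\S

YES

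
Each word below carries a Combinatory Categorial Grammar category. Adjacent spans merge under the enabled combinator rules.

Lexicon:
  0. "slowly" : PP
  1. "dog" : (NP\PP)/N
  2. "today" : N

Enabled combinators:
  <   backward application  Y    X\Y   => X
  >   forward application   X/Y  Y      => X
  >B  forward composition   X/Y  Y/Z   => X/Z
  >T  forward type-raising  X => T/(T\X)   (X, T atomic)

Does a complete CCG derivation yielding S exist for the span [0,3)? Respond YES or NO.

PP (NP\PP)/N N
CKY chart[0,3] = {N/(N\NP), NP, NP/(NP\NP), NP/(N\N), PP/(PP\NP), S/(S\NP)}; S ∉ chart

NO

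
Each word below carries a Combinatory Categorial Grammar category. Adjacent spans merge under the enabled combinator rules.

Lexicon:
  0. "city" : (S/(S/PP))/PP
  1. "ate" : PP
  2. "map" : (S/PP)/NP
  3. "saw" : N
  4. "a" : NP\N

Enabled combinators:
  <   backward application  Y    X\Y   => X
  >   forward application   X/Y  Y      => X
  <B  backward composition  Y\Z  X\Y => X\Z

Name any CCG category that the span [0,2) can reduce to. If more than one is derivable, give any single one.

S/(S/PP)

[0,5] S   >
  [0,2] S/(S/PP)   >
    [0,1] "city" : (S/(S/PP))/PP
    [1,2] "ate" : PP
  [2,5] S/PP   >
    [2,3] "map" : (S/PP)/NP
    [3,5] NP   <
      [3,4] "saw" : N
      [4,5] "a" : NP\N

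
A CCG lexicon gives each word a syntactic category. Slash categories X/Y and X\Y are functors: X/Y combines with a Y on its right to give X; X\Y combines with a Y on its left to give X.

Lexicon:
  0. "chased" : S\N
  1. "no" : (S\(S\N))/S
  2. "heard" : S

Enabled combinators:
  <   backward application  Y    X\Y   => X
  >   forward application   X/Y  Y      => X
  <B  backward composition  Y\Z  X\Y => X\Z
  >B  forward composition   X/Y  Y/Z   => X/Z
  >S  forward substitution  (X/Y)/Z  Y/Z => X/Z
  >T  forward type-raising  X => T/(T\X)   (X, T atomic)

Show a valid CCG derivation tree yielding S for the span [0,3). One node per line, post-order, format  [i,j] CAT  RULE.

[0,1] S\N  lex  "chased"
[1,2] (S\(S\N))/S  lex  "no"
[2,3] S  lex  "heard"
[1,3] S\(S\N)  >  k=2
[0,3] S  <  k=1

[0,3] S   <
  [0,1] "chased" : S\N
  [1,3] S\(S\N)   >
    [1,2] "no" : (S\(S\N))/S
    [2,3] "heard" : S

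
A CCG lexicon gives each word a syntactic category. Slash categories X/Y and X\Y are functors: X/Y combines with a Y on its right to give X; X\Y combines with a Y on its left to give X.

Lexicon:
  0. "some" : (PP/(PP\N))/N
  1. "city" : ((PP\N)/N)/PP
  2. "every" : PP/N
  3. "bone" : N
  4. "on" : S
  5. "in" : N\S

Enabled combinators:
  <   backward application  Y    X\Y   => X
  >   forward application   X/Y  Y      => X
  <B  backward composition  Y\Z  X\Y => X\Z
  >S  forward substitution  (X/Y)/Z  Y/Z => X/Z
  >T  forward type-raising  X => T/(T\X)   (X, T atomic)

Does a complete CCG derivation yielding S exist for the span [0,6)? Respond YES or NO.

(PP/(PP\N))/N ((PP\N)/N)/PP PP/N N S N\S
CKY chart[0,6] = {N/(N\PP), NP/(NP\PP), PP, PP/(PP\PP), S/(S\PP)}; S ∉ chart

NO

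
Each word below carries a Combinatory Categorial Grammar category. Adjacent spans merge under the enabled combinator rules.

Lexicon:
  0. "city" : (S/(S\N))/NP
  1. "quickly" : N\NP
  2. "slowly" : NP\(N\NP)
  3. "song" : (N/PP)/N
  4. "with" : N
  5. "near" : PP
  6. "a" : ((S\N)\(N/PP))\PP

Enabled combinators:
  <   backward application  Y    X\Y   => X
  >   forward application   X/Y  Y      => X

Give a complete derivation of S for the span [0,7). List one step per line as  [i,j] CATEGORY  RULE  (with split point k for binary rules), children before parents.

[0,7] S   >
  [0,3] S/(S\N)   >
    [0,1] "city" : (S/(S\N))/NP
    [1,3] NP   <
      [1,2] "quickly" : N\NP
      [2,3] "slowly" : NP\(N\NP)
  [3,7] S\N   <
    [3,5] N/PP   >
      [3,4] "song" : (N/PP)/N
      [4,5] "with" : N
    [5,7] (S\N)\(N/PP)   <
      [5,6] "near" : PP
      [6,7] "a" : ((S\N)\(N/PP))\PP

[0,1] (S/(S\N))/NP  lex  "city"
[1,2] N\NP  lex  "quickly"
[2,3] NP\(N\NP)  lex  "slowly"
[1,3] NP  <  k=2
[0,3] S/(S\N)  >  k=1
[3,4] (N/PP)/N  lex  "song"
[4,5] N  lex  "with"
[3,5] N/PP  >  k=4
[5,6] PP  lex  "near"
[6,7] ((S\N)\(N/PP))\PP  lex  "a"
[5,7] (S\N)\(N/PP)  <  k=6
[3,7] S\N  <  k=5
[0,7] S  >  k=3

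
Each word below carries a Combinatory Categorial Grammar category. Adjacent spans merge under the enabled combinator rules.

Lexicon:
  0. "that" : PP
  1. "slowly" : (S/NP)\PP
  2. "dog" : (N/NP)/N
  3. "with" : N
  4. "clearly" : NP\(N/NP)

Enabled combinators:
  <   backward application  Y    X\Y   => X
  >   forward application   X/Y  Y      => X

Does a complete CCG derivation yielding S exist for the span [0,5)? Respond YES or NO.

YES

[0,5] S   >
  [0,2] S/NP   <
    [0,1] "that" : PP
    [1,2] "slowly" : (S/NP)\PP
  [2,5] NP   <
    [2,4] N/NP   >
      [2,3] "dog" : (N/NP)/N
      [3,4] "with" : N
    [4,5] "clearly" : NP\(N/NP)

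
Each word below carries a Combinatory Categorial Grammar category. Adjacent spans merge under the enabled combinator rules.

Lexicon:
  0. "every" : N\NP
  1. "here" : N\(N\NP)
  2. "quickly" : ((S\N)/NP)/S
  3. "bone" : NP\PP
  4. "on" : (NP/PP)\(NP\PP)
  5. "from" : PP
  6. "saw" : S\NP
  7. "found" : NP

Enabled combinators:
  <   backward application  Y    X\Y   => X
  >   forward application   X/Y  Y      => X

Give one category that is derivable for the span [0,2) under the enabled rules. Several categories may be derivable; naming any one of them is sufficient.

[0,8] S   <
  [0,2] N   <
    [0,1] "every" : N\NP
    [1,2] "here" : N\(N\NP)
  [2,8] S\N   >
    [2,7] (S\N)/NP   >
      [2,3] "quickly" : ((S\N)/NP)/S
      [3,7] S   <
        [3,6] NP   >
          [3,5] NP/PP   <
            [3,4] "bone" : NP\PP
            [4,5] "on" : (NP/PP)\(NP\PP)
          [5,6] "from" : PP
        [6,7] "saw" : S\NP
    [7,8] "found" : NP

N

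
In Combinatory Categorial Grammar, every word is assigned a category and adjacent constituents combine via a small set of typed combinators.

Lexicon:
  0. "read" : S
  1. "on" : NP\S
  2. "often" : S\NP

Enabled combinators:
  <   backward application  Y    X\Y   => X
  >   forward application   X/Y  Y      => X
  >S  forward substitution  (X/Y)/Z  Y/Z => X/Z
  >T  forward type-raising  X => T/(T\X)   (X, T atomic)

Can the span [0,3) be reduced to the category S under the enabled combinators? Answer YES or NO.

YES

[0,3] S   <
  [0,2] NP   <
    [0,1] "read" : S
    [1,2] "on" : NP\S
  [2,3] "often" : S\NP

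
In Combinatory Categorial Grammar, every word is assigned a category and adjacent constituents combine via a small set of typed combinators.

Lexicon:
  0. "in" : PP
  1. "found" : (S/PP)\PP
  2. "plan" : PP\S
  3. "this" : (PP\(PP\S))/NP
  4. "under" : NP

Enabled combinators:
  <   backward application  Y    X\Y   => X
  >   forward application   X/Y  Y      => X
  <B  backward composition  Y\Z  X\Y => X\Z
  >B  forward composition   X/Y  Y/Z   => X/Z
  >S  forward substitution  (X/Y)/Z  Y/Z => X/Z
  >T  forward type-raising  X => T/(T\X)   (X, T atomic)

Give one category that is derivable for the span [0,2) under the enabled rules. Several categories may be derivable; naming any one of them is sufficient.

S/PP

[0,5] S   >
  [0,2] S/PP   <
    [0,1] "in" : PP
    [1,2] "found" : (S/PP)\PP
  [2,5] PP   <
    [2,3] "plan" : PP\S
    [3,5] PP\(PP\S)   >
      [3,4] "this" : (PP\(PP\S))/NP
      [4,5] "under" : NP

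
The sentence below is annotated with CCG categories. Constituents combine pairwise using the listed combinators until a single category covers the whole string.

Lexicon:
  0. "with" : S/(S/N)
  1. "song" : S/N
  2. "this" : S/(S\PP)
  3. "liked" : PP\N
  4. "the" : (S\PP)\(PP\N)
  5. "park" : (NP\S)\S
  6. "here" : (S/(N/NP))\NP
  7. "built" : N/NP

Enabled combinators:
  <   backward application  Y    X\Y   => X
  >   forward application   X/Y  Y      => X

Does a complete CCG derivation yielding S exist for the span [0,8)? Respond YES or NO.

[0,8] S   >
  [0,7] S/(N/NP)   <
    [0,6] NP   <
      [0,2] S   >
        [0,1] "with" : S/(S/N)
        [1,2] "song" : S/N
      [2,6] NP\S   <
        [2,5] S   >
          [2,3] "this" : S/(S\PP)
          [3,5] S\PP   <
            [3,4] "liked" : PP\N
            [4,5] "the" : (S\PP)\(PP\N)
        [5,6] "park" : (NP\S)\S
    [6,7] "here" : (S/(N/NP))\NP
  [7,8] "built" : N/NP

YES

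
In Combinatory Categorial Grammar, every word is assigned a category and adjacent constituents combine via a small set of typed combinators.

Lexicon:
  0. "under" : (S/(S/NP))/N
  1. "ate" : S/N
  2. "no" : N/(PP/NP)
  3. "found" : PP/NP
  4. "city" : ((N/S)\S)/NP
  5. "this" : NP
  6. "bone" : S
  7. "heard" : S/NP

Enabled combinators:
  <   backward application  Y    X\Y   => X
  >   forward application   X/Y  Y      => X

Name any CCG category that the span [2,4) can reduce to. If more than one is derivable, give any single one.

N

[0,8] S   >
  [0,7] S/(S/NP)   >
    [0,1] "under" : (S/(S/NP))/N
    [1,7] N   >
      [1,6] N/S   <
        [1,4] S   >
          [1,2] "ate" : S/N
          [2,4] N   >
            [2,3] "no" : N/(PP/NP)
            [3,4] "found" : PP/NP
        [4,6] (N/S)\S   >
          [4,5] "city" : ((N/S)\S)/NP
          [5,6] "this" : NP
      [6,7] "bone" : S
  [7,8] "heard" : S/NP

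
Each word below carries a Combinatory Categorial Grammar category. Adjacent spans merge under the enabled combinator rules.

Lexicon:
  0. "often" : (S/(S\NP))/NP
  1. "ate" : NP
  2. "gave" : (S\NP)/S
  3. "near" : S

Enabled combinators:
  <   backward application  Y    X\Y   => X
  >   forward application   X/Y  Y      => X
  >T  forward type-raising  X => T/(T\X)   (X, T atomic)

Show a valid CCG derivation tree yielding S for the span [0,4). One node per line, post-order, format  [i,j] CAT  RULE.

[0,4] S   >
  [0,2] S/(S\NP)   >
    [0,1] "often" : (S/(S\NP))/NP
    [1,2] "ate" : NP
  [2,4] S\NP   >
    [2,3] "gave" : (S\NP)/S
    [3,4] "near" : S

[0,1] (S/(S\NP))/NP  lex  "often"
[1,2] NP  lex  "ate"
[0,2] S/(S\NP)  >  k=1
[2,3] (S\NP)/S  lex  "gave"
[3,4] S  lex  "near"
[2,4] S\NP  >  k=3
[0,4] S  >  k=2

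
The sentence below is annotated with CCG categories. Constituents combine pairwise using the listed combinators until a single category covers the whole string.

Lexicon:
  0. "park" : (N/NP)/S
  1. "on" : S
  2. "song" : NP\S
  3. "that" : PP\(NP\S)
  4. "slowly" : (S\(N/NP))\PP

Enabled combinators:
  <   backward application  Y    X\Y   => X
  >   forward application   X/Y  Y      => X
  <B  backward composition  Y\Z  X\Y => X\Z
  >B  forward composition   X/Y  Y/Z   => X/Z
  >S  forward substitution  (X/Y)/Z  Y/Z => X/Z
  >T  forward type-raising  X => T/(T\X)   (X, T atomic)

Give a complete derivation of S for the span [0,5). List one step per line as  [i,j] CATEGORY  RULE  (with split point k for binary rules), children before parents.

[0,5] S   <
  [0,2] N/NP   >
    [0,1] "park" : (N/NP)/S
    [1,2] "on" : S
  [2,5] S\(N/NP)   <
    [2,4] PP   <
      [2,3] "song" : NP\S
      [3,4] "that" : PP\(NP\S)
    [4,5] "slowly" : (S\(N/NP))\PP

[0,1] (N/NP)/S  lex  "park"
[1,2] S  lex  "on"
[0,2] N/NP  >  k=1
[2,3] NP\S  lex  "song"
[3,4] PP\(NP\S)  lex  "that"
[2,4] PP  <  k=3
[4,5] (S\(N/NP))\PP  lex  "slowly"
[2,5] S\(N/NP)  <  k=4
[0,5] S  <  k=2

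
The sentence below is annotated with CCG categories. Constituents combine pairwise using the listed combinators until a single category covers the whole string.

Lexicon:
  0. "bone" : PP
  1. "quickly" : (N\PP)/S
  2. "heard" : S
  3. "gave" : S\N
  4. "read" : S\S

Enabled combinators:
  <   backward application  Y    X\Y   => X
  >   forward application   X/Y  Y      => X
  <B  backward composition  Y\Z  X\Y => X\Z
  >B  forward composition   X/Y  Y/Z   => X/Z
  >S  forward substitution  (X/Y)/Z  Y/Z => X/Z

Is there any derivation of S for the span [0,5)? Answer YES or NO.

YES

[0,5] S   <
  [0,1] "bone" : PP
  [1,5] S\PP   <B
    [1,4] S\PP   <B
      [1,3] N\PP   >
        [1,2] "quickly" : (N\PP)/S
        [2,3] "heard" : S
      [3,4] "gave" : S\N
    [4,5] "read" : S\S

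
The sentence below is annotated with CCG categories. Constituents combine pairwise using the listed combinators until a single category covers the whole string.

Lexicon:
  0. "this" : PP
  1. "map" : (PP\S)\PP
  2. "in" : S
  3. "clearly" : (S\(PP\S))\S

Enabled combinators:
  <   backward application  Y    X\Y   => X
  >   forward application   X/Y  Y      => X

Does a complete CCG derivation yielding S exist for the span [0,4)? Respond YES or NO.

YES

[0,4] S   <
  [0,2] PP\S   <
    [0,1] "this" : PP
    [1,2] "map" : (PP\S)\PP
  [2,4] S\(PP\S)   <
    [2,3] "in" : S
    [3,4] "clearly" : (S\(PP\S))\S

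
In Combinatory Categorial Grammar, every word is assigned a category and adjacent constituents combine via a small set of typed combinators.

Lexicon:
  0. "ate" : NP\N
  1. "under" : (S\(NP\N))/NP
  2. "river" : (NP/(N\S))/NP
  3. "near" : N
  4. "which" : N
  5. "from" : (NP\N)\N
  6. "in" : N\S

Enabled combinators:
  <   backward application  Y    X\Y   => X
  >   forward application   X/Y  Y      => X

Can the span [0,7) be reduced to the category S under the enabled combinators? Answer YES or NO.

[0,7] S   <
  [0,1] "ate" : NP\N
  [1,7] S\(NP\N)   >
    [1,2] "under" : (S\(NP\N))/NP
    [2,7] NP   >
      [2,6] NP/(N\S)   >
        [2,3] "river" : (NP/(N\S))/NP
        [3,6] NP   <
          [3,4] "near" : N
          [4,6] NP\N   <
            [4,5] "which" : N
            [5,6] "from" : (NP\N)\N
      [6,7] "in" : N\S

YES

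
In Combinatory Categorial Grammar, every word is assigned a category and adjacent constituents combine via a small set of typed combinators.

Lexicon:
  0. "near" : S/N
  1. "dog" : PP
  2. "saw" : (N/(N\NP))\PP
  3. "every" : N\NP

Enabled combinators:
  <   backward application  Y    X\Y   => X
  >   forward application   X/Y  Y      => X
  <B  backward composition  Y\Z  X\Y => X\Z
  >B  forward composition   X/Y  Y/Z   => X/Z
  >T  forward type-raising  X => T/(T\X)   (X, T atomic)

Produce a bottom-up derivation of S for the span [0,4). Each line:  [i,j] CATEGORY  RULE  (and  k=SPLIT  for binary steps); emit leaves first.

[0,4] S   >
  [0,1] "near" : S/N
  [1,4] N   >
    [1,3] N/(N\NP)   <
      [1,2] "dog" : PP
      [2,3] "saw" : (N/(N\NP))\PP
    [3,4] "every" : N\NP

[0,1] S/N  lex  "near"
[1,2] PP  lex  "dog"
[2,3] (N/(N\NP))\PP  lex  "saw"
[1,3] N/(N\NP)  <  k=2
[3,4] N\NP  lex  "every"
[1,4] N  >  k=3
[0,4] S  >  k=1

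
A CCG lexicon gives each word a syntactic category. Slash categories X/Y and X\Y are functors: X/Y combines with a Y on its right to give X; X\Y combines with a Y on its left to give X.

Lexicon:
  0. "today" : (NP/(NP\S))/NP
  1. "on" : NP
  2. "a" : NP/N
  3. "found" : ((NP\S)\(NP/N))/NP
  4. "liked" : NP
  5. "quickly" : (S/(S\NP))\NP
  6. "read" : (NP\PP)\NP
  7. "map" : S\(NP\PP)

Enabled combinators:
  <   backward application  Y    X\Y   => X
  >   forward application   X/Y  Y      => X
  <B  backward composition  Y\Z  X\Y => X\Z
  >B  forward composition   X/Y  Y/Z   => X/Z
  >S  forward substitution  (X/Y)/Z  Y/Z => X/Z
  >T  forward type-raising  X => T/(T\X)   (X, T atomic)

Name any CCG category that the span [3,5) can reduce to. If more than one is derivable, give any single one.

[0,8] S   >
  [0,6] S/(S\NP)   <
    [0,5] NP   >
      [0,2] NP/(NP\S)   >
        [0,1] "today" : (NP/(NP\S))/NP
        [1,2] "on" : NP
      [2,5] NP\S   <
        [2,3] "a" : NP/N
        [3,5] (NP\S)\(NP/N)   >
          [3,4] "found" : ((NP\S)\(NP/N))/NP
          [4,5] "liked" : NP
    [5,6] "quickly" : (S/(S\NP))\NP
  [6,8] S\NP   <B
    [6,7] "read" : (NP\PP)\NP
    [7,8] "map" : S\(NP\PP)

(NP\S)\(NP/N)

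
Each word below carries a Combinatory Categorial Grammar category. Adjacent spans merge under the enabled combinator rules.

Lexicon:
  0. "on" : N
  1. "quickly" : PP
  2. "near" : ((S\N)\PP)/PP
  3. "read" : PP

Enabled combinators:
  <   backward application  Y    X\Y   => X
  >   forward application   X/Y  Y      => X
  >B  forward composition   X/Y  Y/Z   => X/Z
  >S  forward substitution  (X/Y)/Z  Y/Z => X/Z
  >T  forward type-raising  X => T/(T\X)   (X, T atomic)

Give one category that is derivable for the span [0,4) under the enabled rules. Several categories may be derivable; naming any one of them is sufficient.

[0,4] S   <
  [0,1] "on" : N
  [1,4] S\N   <
    [1,2] "quickly" : PP
    [2,4] (S\N)\PP   >
      [2,3] "near" : ((S\N)\PP)/PP
      [3,4] "read" : PP

S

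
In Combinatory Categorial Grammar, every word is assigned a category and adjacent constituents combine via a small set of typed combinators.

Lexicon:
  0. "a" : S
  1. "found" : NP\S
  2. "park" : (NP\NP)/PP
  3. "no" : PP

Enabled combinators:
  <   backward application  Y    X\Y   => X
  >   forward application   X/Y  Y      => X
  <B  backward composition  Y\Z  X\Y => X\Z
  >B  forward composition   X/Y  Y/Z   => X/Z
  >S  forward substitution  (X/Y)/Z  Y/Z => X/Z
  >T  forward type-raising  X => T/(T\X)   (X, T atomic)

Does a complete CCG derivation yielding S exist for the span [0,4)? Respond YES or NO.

NO

S NP\S (NP\NP)/PP PP
CKY chart[0,4] = {N/(N\NP), NP, NP/(NP\NP), NP/(PP\PP), PP/(PP\NP), S/(S\NP)}; S ∉ chart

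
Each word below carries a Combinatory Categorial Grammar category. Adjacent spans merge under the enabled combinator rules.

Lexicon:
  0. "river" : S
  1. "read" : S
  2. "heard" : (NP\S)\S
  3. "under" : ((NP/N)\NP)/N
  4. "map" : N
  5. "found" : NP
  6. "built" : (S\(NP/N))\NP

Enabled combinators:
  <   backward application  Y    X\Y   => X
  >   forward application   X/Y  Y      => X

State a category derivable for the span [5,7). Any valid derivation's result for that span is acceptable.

[0,7] S   <
  [0,5] NP/N   <
    [0,3] NP   <
      [0,1] "river" : S
      [1,3] NP\S   <
        [1,2] "read" : S
        [2,3] "heard" : (NP\S)\S
    [3,5] (NP/N)\NP   >
      [3,4] "under" : ((NP/N)\NP)/N
      [4,5] "map" : N
  [5,7] S\(NP/N)   <
    [5,6] "found" : NP
    [6,7] "built" : (S\(NP/N))\NP

S\(NP/N)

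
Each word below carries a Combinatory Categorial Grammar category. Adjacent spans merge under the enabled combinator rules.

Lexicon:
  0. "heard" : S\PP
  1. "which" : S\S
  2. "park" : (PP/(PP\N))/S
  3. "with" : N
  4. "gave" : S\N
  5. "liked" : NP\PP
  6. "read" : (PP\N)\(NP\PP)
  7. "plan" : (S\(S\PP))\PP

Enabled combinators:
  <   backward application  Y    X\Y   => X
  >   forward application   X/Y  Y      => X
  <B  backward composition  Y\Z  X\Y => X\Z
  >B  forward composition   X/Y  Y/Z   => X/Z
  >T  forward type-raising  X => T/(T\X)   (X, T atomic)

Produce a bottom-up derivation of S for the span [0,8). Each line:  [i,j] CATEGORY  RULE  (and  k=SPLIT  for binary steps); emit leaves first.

[0,8] S   <
  [0,2] S\PP   <B
    [0,1] "heard" : S\PP
    [1,2] "which" : S\S
  [2,8] S\(S\PP)   <
    [2,7] PP   >
      [2,5] PP/(PP\N)   >
        [2,3] "park" : (PP/(PP\N))/S
        [3,5] S   <
          [3,4] "with" : N
          [4,5] "gave" : S\N
      [5,7] PP\N   <
        [5,6] "liked" : NP\PP
        [6,7] "read" : (PP\N)\(NP\PP)
    [7,8] "plan" : (S\(S\PP))\PP

[0,1] S\PP  lex  "heard"
[1,2] S\S  lex  "which"
[0,2] S\PP  <B  k=1
[2,3] (PP/(PP\N))/S  lex  "park"
[3,4] N  lex  "with"
[4,5] S\N  lex  "gave"
[3,5] S  <  k=4
[2,5] PP/(PP\N)  >  k=3
[5,6] NP\PP  lex  "liked"
[6,7] (PP\N)\(NP\PP)  lex  "read"
[5,7] PP\N  <  k=6
[2,7] PP  >  k=5
[7,8] (S\(S\PP))\PP  lex  "plan"
[2,8] S\(S\PP)  <  k=7
[0,8] S  <  k=2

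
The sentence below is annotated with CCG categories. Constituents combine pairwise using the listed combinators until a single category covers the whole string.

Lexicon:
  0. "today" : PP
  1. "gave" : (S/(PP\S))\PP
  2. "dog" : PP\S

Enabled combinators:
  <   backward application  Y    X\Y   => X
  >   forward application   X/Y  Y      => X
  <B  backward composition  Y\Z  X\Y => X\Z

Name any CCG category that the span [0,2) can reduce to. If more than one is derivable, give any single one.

[0,3] S   >
  [0,2] S/(PP\S)   <
    [0,1] "today" : PP
    [1,2] "gave" : (S/(PP\S))\PP
  [2,3] "dog" : PP\S

S/(PP\S)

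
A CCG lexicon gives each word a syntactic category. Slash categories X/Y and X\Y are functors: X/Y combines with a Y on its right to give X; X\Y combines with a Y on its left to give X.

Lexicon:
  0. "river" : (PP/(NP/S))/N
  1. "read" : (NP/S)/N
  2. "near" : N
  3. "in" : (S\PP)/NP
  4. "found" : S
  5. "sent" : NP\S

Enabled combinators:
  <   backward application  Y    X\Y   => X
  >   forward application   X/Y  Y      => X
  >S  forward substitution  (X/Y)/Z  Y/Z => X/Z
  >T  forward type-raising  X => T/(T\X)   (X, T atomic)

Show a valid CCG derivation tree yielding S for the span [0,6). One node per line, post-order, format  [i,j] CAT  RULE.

[0,1] (PP/(NP/S))/N  lex  "river"
[1,2] (NP/S)/N  lex  "read"
[0,2] PP/N  >S  k=1
[2,3] N  lex  "near"
[0,3] PP  >  k=2
[3,4] (S\PP)/NP  lex  "in"
[4,5] S  lex  "found"
[5,6] NP\S  lex  "sent"
[4,6] NP  <  k=5
[3,6] S\PP  >  k=4
[0,6] S  <  k=3

[0,6] S   <
  [0,3] PP   >
    [0,2] PP/N   >S
      [0,1] "river" : (PP/(NP/S))/N
      [1,2] "read" : (NP/S)/N
    [2,3] "near" : N
  [3,6] S\PP   >
    [3,4] "in" : (S\PP)/NP
    [4,6] NP   <
      [4,5] "found" : S
      [5,6] "sent" : NP\S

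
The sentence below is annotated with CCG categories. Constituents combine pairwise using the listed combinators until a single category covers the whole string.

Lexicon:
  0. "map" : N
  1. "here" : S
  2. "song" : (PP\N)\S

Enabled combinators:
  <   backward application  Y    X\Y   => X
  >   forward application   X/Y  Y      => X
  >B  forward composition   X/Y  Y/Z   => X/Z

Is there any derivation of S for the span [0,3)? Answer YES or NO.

NO

N S (PP\N)\S
CKY chart[0,3] = {PP}; S ∉ chart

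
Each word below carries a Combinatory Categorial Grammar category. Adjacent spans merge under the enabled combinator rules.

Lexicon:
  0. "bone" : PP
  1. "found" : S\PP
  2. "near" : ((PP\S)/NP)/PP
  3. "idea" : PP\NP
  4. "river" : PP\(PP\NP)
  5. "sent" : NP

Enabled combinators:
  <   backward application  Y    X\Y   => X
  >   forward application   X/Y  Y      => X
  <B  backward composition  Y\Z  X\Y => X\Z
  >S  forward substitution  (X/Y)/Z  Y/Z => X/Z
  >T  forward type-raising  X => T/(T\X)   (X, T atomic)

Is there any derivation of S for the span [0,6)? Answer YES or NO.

NO

PP S\PP ((PP\S)/NP)/PP PP\NP PP\(PP\NP) NP
CKY chart[0,6] = {N/(N\PP), NP/(NP\PP), PP, PP/(PP\PP), S/(S\PP)}; S ∉ chart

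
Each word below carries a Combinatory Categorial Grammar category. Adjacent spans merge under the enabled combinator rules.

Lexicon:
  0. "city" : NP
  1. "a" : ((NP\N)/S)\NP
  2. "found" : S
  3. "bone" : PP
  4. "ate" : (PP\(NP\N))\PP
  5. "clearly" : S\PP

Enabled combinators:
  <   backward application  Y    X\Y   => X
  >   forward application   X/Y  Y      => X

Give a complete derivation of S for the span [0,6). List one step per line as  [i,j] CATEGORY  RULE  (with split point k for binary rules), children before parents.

[0,1] NP  lex  "city"
[1,2] ((NP\N)/S)\NP  lex  "a"
[0,2] (NP\N)/S  <  k=1
[2,3] S  lex  "found"
[0,3] NP\N  >  k=2
[3,4] PP  lex  "bone"
[4,5] (PP\(NP\N))\PP  lex  "ate"
[3,5] PP\(NP\N)  <  k=4
[0,5] PP  <  k=3
[5,6] S\PP  lex  "clearly"
[0,6] S  <  k=5

[0,6] S   <
  [0,5] PP   <
    [0,3] NP\N   >
      [0,2] (NP\N)/S   <
        [0,1] "city" : NP
        [1,2] "a" : ((NP\N)/S)\NP
      [2,3] "found" : S
    [3,5] PP\(NP\N)   <
      [3,4] "bone" : PP
      [4,5] "ate" : (PP\(NP\N))\PP
  [5,6] "clearly" : S\PP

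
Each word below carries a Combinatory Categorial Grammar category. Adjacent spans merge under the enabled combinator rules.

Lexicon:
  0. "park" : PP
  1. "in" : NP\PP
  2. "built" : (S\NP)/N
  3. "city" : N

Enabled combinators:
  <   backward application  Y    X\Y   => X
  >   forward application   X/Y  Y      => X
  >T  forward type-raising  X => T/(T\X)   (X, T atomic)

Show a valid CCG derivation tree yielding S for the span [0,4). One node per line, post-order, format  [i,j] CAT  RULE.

[0,4] S   <
  [0,2] NP   <
    [0,1] "park" : PP
    [1,2] "in" : NP\PP
  [2,4] S\NP   >
    [2,3] "built" : (S\NP)/N
    [3,4] "city" : N

[0,1] PP  lex  "park"
[1,2] NP\PP  lex  "in"
[0,2] NP  <  k=1
[2,3] (S\NP)/N  lex  "built"
[3,4] N  lex  "city"
[2,4] S\NP  >  k=3
[0,4] S  <  k=2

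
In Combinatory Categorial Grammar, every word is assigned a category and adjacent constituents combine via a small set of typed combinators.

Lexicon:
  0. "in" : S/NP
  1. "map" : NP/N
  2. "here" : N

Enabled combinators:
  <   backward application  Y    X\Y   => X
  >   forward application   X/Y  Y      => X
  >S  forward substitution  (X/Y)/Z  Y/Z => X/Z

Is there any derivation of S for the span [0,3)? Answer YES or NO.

YES

[0,3] S   >
  [0,1] "in" : S/NP
  [1,3] NP   >
    [1,2] "map" : NP/N
    [2,3] "here" : N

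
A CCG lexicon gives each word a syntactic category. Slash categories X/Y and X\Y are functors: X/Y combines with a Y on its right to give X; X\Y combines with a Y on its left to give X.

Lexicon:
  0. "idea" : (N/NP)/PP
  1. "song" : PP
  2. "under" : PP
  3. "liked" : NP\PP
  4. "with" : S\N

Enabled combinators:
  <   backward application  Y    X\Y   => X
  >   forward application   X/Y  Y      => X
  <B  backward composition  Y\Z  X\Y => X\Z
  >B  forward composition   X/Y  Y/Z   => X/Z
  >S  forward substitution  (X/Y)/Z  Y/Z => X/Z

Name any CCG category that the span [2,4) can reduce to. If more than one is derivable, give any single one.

[0,5] S   <
  [0,4] N   >
    [0,2] N/NP   >
      [0,1] "idea" : (N/NP)/PP
      [1,2] "song" : PP
    [2,4] NP   <
      [2,3] "under" : PP
      [3,4] "liked" : NP\PP
  [4,5] "with" : S\N

NP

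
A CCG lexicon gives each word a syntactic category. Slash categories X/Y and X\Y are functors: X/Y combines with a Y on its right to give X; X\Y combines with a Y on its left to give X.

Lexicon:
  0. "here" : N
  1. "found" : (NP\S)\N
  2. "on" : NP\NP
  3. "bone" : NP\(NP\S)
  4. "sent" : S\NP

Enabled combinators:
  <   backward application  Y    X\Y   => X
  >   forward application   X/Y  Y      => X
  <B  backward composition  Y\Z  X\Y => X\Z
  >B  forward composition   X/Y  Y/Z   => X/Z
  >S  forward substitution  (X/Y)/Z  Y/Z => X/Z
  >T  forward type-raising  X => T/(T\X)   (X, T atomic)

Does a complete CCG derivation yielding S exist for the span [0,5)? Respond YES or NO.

YES

[0,5] S   <
  [0,4] NP   <
    [0,3] NP\S   <B
      [0,2] NP\S   <
        [0,1] "here" : N
        [1,2] "found" : (NP\S)\N
      [2,3] "on" : NP\NP
    [3,4] "bone" : NP\(NP\S)
  [4,5] "sent" : S\NP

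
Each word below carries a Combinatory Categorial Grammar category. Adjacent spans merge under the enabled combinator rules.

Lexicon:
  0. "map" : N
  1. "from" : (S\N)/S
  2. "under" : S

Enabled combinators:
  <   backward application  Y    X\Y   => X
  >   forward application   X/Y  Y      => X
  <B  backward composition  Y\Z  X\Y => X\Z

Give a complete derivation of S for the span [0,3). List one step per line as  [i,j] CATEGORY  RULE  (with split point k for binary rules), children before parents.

[0,3] S   <
  [0,1] "map" : N
  [1,3] S\N   >
    [1,2] "from" : (S\N)/S
    [2,3] "under" : S

[0,1] N  lex  "map"
[1,2] (S\N)/S  lex  "from"
[2,3] S  lex  "under"
[1,3] S\N  >  k=2
[0,3] S  <  k=1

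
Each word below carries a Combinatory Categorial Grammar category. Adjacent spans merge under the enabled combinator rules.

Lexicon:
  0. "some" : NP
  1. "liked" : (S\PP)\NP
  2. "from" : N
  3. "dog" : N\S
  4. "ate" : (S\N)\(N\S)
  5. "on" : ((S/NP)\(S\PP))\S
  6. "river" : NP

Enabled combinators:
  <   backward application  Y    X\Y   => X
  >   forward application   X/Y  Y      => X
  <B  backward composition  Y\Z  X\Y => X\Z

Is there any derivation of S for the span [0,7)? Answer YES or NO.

[0,7] S   >
  [0,6] S/NP   <
    [0,2] S\PP   <
      [0,1] "some" : NP
      [1,2] "liked" : (S\PP)\NP
    [2,6] (S/NP)\(S\PP)   <
      [2,5] S   <
        [2,3] "from" : N
        [3,5] S\N   <
          [3,4] "dog" : N\S
          [4,5] "ate" : (S\N)\(N\S)
      [5,6] "on" : ((S/NP)\(S\PP))\S
  [6,7] "river" : NP

YES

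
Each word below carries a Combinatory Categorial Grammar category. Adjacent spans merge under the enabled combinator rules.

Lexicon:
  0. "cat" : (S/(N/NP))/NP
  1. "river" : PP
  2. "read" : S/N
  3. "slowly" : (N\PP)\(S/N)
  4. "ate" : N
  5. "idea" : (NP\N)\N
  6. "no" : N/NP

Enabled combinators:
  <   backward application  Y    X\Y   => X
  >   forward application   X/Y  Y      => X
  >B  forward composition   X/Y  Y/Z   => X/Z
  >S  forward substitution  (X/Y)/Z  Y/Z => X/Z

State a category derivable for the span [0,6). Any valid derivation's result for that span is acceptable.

S/(N/NP)

[0,7] S   >
  [0,6] S/(N/NP)   >
    [0,1] "cat" : (S/(N/NP))/NP
    [1,6] NP   <
      [1,4] N   <
        [1,2] "river" : PP
        [2,4] N\PP   <
          [2,3] "read" : S/N
          [3,4] "slowly" : (N\PP)\(S/N)
      [4,6] NP\N   <
        [4,5] "ate" : N
        [5,6] "idea" : (NP\N)\N
  [6,7] "no" : N/NP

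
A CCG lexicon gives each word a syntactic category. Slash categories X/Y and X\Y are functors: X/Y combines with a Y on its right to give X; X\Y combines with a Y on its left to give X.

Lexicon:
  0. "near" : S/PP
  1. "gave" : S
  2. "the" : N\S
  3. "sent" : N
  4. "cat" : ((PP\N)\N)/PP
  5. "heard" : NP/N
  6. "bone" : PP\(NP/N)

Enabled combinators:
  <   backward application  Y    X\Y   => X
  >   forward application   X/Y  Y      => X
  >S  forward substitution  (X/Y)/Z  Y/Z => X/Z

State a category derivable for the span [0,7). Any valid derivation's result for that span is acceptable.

S

[0,7] S   >
  [0,1] "near" : S/PP
  [1,7] PP   <
    [1,3] N   <
      [1,2] "gave" : S
      [2,3] "the" : N\S
    [3,7] PP\N   <
      [3,4] "sent" : N
      [4,7] (PP\N)\N   >
        [4,5] "cat" : ((PP\N)\N)/PP
        [5,7] PP   <
          [5,6] "heard" : NP/N
          [6,7] "bone" : PP\(NP/N)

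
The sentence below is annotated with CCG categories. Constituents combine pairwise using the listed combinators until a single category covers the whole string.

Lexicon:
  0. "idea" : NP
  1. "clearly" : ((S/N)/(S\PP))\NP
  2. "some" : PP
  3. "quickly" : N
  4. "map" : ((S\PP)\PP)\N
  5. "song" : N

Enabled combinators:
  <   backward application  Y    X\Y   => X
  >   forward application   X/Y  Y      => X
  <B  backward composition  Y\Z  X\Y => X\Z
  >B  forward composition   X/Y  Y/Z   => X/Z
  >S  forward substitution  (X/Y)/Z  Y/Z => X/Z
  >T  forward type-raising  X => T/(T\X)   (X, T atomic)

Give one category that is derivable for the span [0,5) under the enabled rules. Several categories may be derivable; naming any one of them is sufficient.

[0,6] S   >
  [0,5] S/N   >
    [0,2] (S/N)/(S\PP)   <
      [0,1] "idea" : NP
      [1,2] "clearly" : ((S/N)/(S\PP))\NP
    [2,5] S\PP   <
      [2,3] "some" : PP
      [3,5] (S\PP)\PP   <
        [3,4] "quickly" : N
        [4,5] "map" : ((S\PP)\PP)\N
  [5,6] "song" : N

S/N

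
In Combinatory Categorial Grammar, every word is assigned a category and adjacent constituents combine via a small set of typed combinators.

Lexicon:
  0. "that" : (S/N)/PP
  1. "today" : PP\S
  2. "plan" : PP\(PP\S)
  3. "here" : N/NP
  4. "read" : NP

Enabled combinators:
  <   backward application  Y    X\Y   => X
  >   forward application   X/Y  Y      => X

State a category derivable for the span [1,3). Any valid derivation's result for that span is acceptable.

PP

[0,5] S   >
  [0,3] S/N   >
    [0,1] "that" : (S/N)/PP
    [1,3] PP   <
      [1,2] "today" : PP\S
      [2,3] "plan" : PP\(PP\S)
  [3,5] N   >
    [3,4] "here" : N/NP
    [4,5] "read" : NP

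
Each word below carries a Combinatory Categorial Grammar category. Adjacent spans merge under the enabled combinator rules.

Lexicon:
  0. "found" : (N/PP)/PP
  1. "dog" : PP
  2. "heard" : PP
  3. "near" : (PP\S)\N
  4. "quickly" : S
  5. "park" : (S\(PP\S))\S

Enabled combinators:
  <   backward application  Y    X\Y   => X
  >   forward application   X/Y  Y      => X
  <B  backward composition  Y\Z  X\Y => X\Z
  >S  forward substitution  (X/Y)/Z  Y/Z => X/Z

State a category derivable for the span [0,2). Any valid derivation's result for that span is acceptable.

[0,6] S   <
  [0,4] PP\S   <
    [0,3] N   >
      [0,2] N/PP   >
        [0,1] "found" : (N/PP)/PP
        [1,2] "dog" : PP
      [2,3] "heard" : PP
    [3,4] "near" : (PP\S)\N
  [4,6] S\(PP\S)   <
    [4,5] "quickly" : S
    [5,6] "park" : (S\(PP\S))\S

N/PP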